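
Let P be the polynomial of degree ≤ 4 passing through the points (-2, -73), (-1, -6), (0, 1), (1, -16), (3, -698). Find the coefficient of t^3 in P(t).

Write P(t) = at^4 + bt^3 + ct^2 + dt + e. Substituting each data point gives a linear system:
  16a - 8b + 4c - 2d + e = -73
  a - b + c - d + e = -6
  e = 1
  a + b + c + d + e = -16
  81a + 27b + 9c + 3d + e = -698
Solving the system yields a = -6, b = -6, c = -6, d = 1, e = 1.
So P(t) = -6t⁴ - 6t³ - 6t² + t + 1.
The coefficient of t^3 is -6.

-6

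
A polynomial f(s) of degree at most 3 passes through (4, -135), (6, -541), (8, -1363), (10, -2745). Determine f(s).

f(s) = -3s^3 + 2s^2 + 5s + 5

Write f(s) = as^3 + bs^2 + cs + d. Substituting each data point gives a linear system:
  64a + 16b + 4c + d = -135
  216a + 36b + 6c + d = -541
  512a + 64b + 8c + d = -1363
  1000a + 100b + 10c + d = -2745
Solving the system yields a = -3, b = 2, c = 5, d = 5.
So f(s) = -3s³ + 2s² + 5s + 5.
Check: f(8) = -1363. ✓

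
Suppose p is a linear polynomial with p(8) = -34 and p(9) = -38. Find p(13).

Write p(t) = at + b. Substituting each data point gives a linear system:
  8a + b = -34
  9a + b = -38
Solving the system yields a = -4, b = -2.
So p(t) = -4t - 2.
Then p(13) = -54.

-54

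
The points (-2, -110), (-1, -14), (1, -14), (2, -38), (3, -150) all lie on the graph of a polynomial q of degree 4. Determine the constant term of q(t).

-6

Write q(t) = at^4 + bt^3 + ct^2 + dt + e. Substituting each data point gives a linear system:
  16a - 8b + 4c - 2d + e = -110
  a - b + c - d + e = -14
  a + b + c + d + e = -14
  16a + 8b + 4c + 2d + e = -38
  81a + 27b + 9c + 3d + e = -150
Solving the system yields a = -3, b = 6, c = -5, d = -6, e = -6.
So q(t) = -3t^4 + 6t^3 - 5t^2 - 6t - 6.
The constant term is -6.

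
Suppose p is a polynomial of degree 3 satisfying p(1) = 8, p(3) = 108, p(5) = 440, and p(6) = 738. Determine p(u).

p(u) = 3u^3 + 2u^2 + 3u

Using the Lagrange interpolation formula with nodes 1, 3, 5, 6:
  L_0(u) = (u - 3)(u - 5)(u - 6) / -40
  L_1(u) = (u - 1)(u - 5)(u - 6) / 12
  L_2(u) = (u - 1)(u - 3)(u - 6) / -8
  L_3(u) = (u - 1)(u - 3)(u - 5) / 15
Then p(u) = 8·L_0(u) + 108·L_1(u) + 440·L_2(u) + 738·L_3(u).
Expanding and collecting terms gives p(u) = 3u³ + 2u² + 3u.
Check: p(3) = 108. ✓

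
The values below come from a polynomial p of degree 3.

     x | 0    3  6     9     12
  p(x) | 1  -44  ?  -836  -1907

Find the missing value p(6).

-269

The 4 known points determine the degree-3 polynomial uniquely.
Write p(x) = ax^3 + bx^2 + cx + d. Substituting each data point gives a linear system:
  d = 1
  27a + 9b + 3c + d = -44
  729a + 81b + 9c + d = -836
  1728a + 144b + 12c + d = -1907
Solving the system yields a = -1, b = -1, c = -3, d = 1.
So p(x) = -x^3 - x^2 - 3x + 1.
Then p(6) = -269.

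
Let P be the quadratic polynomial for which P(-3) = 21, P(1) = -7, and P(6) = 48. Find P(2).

-4

Write P(t) = at^2 + bt + c. Substituting each data point gives a linear system:
  9a - 3b + c = 21
  a + b + c = -7
  36a + 6b + c = 48
Solving the system yields a = 2, b = -3, c = -6.
So P(t) = 2t^2 - 3t - 6.
Then P(2) = -4.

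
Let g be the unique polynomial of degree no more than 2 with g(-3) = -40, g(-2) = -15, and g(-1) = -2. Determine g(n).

Write g(n) = an^2 + bn + c. Substituting each data point gives a linear system:
  9a - 3b + c = -40
  4a - 2b + c = -15
  a - b + c = -2
Solving the system yields a = -6, b = -5, c = -1.
So g(n) = -6n² - 5n - 1.
Check: g(-2) = -15. ✓

g(n) = -6n^2 - 5n - 1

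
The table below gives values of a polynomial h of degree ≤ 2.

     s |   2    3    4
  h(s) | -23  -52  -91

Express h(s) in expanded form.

h(s) = -5s^2 - 4s + 5

Using the Lagrange interpolation formula with nodes 2, 3, 4:
  L_0(s) = (s - 3)(s - 4) / 2
  L_1(s) = (s - 2)(s - 4) / -1
  L_2(s) = (s - 2)(s - 3) / 2
Then h(s) = -23·L_0(s) - 52·L_1(s) - 91·L_2(s).
Expanding and collecting terms gives h(s) = -5s^2 - 4s + 5.
Check: h(3) = -52. ✓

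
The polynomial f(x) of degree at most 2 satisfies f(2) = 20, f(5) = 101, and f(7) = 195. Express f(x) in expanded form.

f(x) = 4x^2 - x + 6

Write f(x) = ax^2 + bx + c. Substituting each data point gives a linear system:
  4a + 2b + c = 20
  25a + 5b + c = 101
  49a + 7b + c = 195
Solving the system yields a = 4, b = -1, c = 6.
So f(x) = 4x^2 - x + 6.
Check: f(7) = 195. ✓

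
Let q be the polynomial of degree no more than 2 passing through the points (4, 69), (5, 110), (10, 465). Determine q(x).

Using the Lagrange interpolation formula with nodes 4, 5, 10:
  L_0(x) = (x - 5)(x - 10) / 6
  L_1(x) = (x - 4)(x - 10) / -5
  L_2(x) = (x - 4)(x - 5) / 30
Then q(x) = 69·L_0(x) + 110·L_1(x) + 465·L_2(x).
Expanding and collecting terms gives q(x) = 5x^2 - 4x + 5.
Check: q(5) = 110. ✓

q(x) = 5x^2 - 4x + 5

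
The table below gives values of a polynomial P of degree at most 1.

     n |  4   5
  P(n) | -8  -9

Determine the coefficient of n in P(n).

Write P(n) = an + b. Substituting each data point gives a linear system:
  4a + b = -8
  5a + b = -9
Solving the system yields a = -1, b = -4.
So P(n) = -n - 4.
The leading coefficient is -1.

-1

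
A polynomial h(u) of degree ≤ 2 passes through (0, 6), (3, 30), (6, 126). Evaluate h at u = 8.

Write h(u) = au^2 + bu + c. Substituting each data point gives a linear system:
  c = 6
  9a + 3b + c = 30
  36a + 6b + c = 126
Solving the system yields a = 4, b = -4, c = 6.
So h(u) = 4u^2 - 4u + 6.
Then h(8) = 230.

230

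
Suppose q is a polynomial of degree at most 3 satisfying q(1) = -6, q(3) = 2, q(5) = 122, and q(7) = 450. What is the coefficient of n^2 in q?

-4

Write q(n) = an^3 + bn^2 + cn + d. Substituting each data point gives a linear system:
  a + b + c + d = -6
  27a + 9b + 3c + d = 2
  125a + 25b + 5c + d = 122
  343a + 49b + 7c + d = 450
Solving the system yields a = 2, b = -4, c = -6, d = 2.
So q(n) = 2n^3 - 4n^2 - 6n + 2.
The coefficient of n^2 is -4.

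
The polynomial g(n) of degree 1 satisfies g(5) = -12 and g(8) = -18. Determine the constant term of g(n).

-2

Write g(n) = an + b. Substituting each data point gives a linear system:
  5a + b = -12
  8a + b = -18
Solving the system yields a = -2, b = -2.
So g(n) = -2n - 2.
The constant term is -2.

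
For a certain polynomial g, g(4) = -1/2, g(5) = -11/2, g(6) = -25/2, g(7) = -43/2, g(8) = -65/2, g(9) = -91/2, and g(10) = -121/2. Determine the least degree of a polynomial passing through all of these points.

Forward differences of the values at t = 4, 5, 6, 7, 8, 9, 10:
  g  : -1/2  -11/2  -25/2  -43/2  -65/2  -91/2  -121/2
  Δ  : -5  -7  -9  -11  -13  -15
  Δ^2: -2  -2  -2  -2  -2
  Δ^3: 0  0  0  0
  Δ^4: 0  0  0
  Δ^5: 0  0
  Δ^6: 0
The second differences are constant (-2) and nonzero, while all higher differences vanish, so the minimal degree is 2.

2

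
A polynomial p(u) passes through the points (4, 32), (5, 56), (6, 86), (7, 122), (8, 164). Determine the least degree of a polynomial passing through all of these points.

2

Forward differences of the values at u = 4, 5, 6, 7, 8:
  p  : 32  56  86  122  164
  Δ  : 24  30  36  42
  Δ^2: 6  6  6
  Δ^3: 0  0
  Δ^4: 0
The second differences are constant (6) and nonzero, while all higher differences vanish, so the minimal degree is 2.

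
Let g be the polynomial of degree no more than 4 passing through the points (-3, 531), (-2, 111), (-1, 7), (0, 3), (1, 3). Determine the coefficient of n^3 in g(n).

-6

Write g(n) = an^4 + bn^3 + cn^2 + dn + e. Substituting each data point gives a linear system:
  81a - 27b + 9c - 3d + e = 531
  16a - 8b + 4c - 2d + e = 111
  a - b + c - d + e = 7
  e = 3
  a + b + c + d + e = 3
Solving the system yields a = 5, b = -6, c = -3, d = 4, e = 3.
So g(n) = 5n^4 - 6n^3 - 3n^2 + 4n + 3.
The coefficient of n^3 is -6.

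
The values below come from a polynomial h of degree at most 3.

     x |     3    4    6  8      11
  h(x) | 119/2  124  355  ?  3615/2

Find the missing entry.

762

The 4 known points determine the degree-3 polynomial uniquely.
Write h(x) = ax^3 + bx^2 + cx + d. Substituting each data point gives a linear system:
  27a + 9b + 3c + d = 119/2
  64a + 16b + 4c + d = 124
  216a + 36b + 6c + d = 355
  1331a + 121b + 11c + d = 3615/2
Solving the system yields a = 1, b = 4, c = -1/2, d = -2.
So h(x) = x^3 + 4x^2 - (1/2)x - 2.
Then h(8) = 762.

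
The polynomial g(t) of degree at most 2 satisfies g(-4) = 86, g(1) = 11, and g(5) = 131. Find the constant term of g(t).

6

Write g(t) = at^2 + bt + c. Substituting each data point gives a linear system:
  16a - 4b + c = 86
  a + b + c = 11
  25a + 5b + c = 131
Solving the system yields a = 5, b = 0, c = 6.
So g(t) = 5t^2 + 6.
The constant term is 6.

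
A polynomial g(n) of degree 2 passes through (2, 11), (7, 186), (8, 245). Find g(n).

g(n) = 4n^2 - n - 3

Using the Lagrange interpolation formula with nodes 2, 7, 8:
  L_0(n) = (n - 7)(n - 8) / 30
  L_1(n) = (n - 2)(n - 8) / -5
  L_2(n) = (n - 2)(n - 7) / 6
Then g(n) = 11·L_0(n) + 186·L_1(n) + 245·L_2(n).
Expanding and collecting terms gives g(n) = 4n^2 - n - 3.
Check: g(2) = 11. ✓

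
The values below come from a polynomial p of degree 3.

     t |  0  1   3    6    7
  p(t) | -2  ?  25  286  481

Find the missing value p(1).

1

The 4 known points determine the degree-3 polynomial uniquely.
Write p(t) = at^3 + bt^2 + ct + d. Substituting each data point gives a linear system:
  d = -2
  27a + 9b + 3c + d = 25
  216a + 36b + 6c + d = 286
  343a + 49b + 7c + d = 481
Solving the system yields a = 2, b = -5, c = 6, d = -2.
So p(t) = 2t^3 - 5t^2 + 6t - 2.
Then p(1) = 1.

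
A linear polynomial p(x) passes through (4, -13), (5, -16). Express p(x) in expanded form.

p(x) = -3x - 1

Write p(x) = ax + b. Substituting each data point gives a linear system:
  4a + b = -13
  5a + b = -16
Solving the system yields a = -3, b = -1.
So p(x) = -3x - 1.
Check: p(4) = -13. ✓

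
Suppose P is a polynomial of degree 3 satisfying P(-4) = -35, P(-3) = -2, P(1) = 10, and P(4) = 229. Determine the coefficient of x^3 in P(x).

Write P(x) = ax^3 + bx^2 + cx + d. Substituting each data point gives a linear system:
  -64a + 16b - 4c + d = -35
  -27a + 9b - 3c + d = -2
  a + b + c + d = 10
  64a + 16b + 4c + d = 229
Solving the system yields a = 2, b = 6, c = 1, d = 1.
So P(x) = 2x³ + 6x² + x + 1.
The leading coefficient is 2.

2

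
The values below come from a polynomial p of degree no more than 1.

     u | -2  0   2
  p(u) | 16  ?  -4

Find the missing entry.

6

On equispaced nodes a degree-1 polynomial has vanishing second forward difference, so
  p(-2) - 2·p(0) + p(2) = 0.
Substituting the known values and solving for p(0):
  -2·p(0) = -12
  p(0) = 6.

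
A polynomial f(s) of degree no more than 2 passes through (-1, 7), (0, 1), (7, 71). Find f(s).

Using the Lagrange interpolation formula with nodes -1, 0, 7:
  L_0(s) = s(s - 7) / 8
  L_1(s) = (s + 1)(s - 7) / -7
  L_2(s) = (s + 1)s / 56
Then f(s) = 7·L_0(s) + 1·L_1(s) + 71·L_2(s).
Expanding and collecting terms gives f(s) = 2s² - 4s + 1.
Check: f(0) = 1. ✓

f(s) = 2s^2 - 4s + 1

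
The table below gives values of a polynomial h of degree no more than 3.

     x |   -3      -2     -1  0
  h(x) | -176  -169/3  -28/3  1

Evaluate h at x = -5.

-2332/3

Write h(x) = ax^3 + bx^2 + cx + d. Substituting each data point gives a linear system:
  -27a + 9b - 3c + d = -176
  -8a + 4b - 2c + d = -169/3
  -a + b - c + d = -28/3
  d = 1
Solving the system yields a = 6, b = -1/3, c = 4, d = 1.
So h(x) = 6x^3 - (1/3)x^2 + 4x + 1.
Then h(-5) = -2332/3.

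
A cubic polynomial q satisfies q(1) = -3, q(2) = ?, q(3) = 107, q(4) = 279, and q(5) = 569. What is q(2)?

23

The 4 known points determine the degree-3 polynomial uniquely.
Write q(t) = at^3 + bt^2 + ct + d. Substituting each data point gives a linear system:
  a + b + c + d = -3
  27a + 9b + 3c + d = 107
  64a + 16b + 4c + d = 279
  125a + 25b + 5c + d = 569
Solving the system yields a = 5, b = -1, c = -6, d = -1.
So q(t) = 5t³ - t² - 6t - 1.
Then q(2) = 23.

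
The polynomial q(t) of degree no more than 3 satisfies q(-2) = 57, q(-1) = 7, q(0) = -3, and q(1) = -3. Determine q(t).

Write q(t) = at^3 + bt^2 + ct + d. Substituting each data point gives a linear system:
  -8a + 4b - 2c + d = 57
  -a + b - c + d = 7
  d = -3
  a + b + c + d = -3
Solving the system yields a = -5, b = 5, c = 0, d = -3.
So q(t) = -5t^3 + 5t^2 - 3.
Check: q(0) = -3. ✓

q(t) = -5t^3 + 5t^2 - 3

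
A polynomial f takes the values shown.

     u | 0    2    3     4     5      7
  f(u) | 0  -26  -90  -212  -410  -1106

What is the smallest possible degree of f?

3

Divided differences on the nodes 0, 2, 3, 4, 5, 7:
  order 0: 0  -26  -90  -212  -410  -1106
  order 1: -13  -64  -122  -198  -348
  order 2: -17  -29  -38  -50
  order 3: -3  -3  -3
  order 4: 0  0
  order 5: 0
The order-3 divided differences are all -3 (nonzero) and every higher order vanishes, so the data lies on a polynomial of degree exactly 3.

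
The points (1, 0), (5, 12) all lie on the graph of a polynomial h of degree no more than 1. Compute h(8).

21

Write h(t) = at + b. Substituting each data point gives a linear system:
  a + b = 0
  5a + b = 12
Solving the system yields a = 3, b = -3.
So h(t) = 3t - 3.
Then h(8) = 21.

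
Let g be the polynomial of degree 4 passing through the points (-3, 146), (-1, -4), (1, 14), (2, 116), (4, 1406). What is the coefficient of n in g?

3

Write g(n) = an^4 + bn^3 + cn^2 + dn + e. Substituting each data point gives a linear system:
  81a - 27b + 9c - 3d + e = 146
  a - b + c - d + e = -4
  a + b + c + d + e = 14
  16a + 8b + 4c + 2d + e = 116
  256a + 64b + 16c + 4d + e = 1406
Solving the system yields a = 4, b = 6, c = -1, d = 3, e = 2.
So g(n) = 4n⁴ + 6n³ - n² + 3n + 2.
The coefficient of n is 3.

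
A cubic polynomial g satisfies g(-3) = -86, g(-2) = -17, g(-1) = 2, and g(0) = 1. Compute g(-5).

Using the Lagrange interpolation formula with nodes -3, -2, -1, 0:
  L_0(t) = (t + 2)(t + 1)t / -6
  L_1(t) = (t + 3)(t + 1)t / 2
  L_2(t) = (t + 3)(t + 2)t / -2
  L_3(t) = (t + 3)(t + 2)(t + 1) / 6
Then g(t) = -86·L_0(t) - 17·L_1(t) + 2·L_2(t) + 1·L_3(t).
Expanding and collecting terms gives g(t) = 5t^3 + 5t^2 - t + 1.
Evaluating at t = -5: g(-5) = -494.

-494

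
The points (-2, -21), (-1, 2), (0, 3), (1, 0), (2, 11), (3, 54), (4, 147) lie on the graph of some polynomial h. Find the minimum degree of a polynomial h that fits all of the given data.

Forward differences of the values at s = -2, -1, 0, 1, 2, 3, 4:
  h  : -21  2  3  0  11  54  147
  Δ  : 23  1  -3  11  43  93
  Δ^2: -22  -4  14  32  50
  Δ^3: 18  18  18  18
  Δ^4: 0  0  0
  Δ^5: 0  0
  Δ^6: 0
The third differences are constant (18) and nonzero, while all higher differences vanish, so the minimal degree is 3.

3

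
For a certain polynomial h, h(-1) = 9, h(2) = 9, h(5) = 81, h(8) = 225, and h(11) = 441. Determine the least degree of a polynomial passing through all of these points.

2

Forward differences of the values at x = -1, 2, 5, 8, 11:
  h  : 9  9  81  225  441
  Δ  : 0  72  144  216
  Δ^2: 72  72  72
  Δ^3: 0  0
  Δ^4: 0
The second differences are constant (72) and nonzero, while all higher differences vanish, so the minimal degree is 2.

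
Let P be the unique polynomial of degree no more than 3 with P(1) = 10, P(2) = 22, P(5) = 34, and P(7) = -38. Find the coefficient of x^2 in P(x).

6

Write P(x) = ax^3 + bx^2 + cx + d. Substituting each data point gives a linear system:
  a + b + c + d = 10
  8a + 4b + 2c + d = 22
  125a + 25b + 5c + d = 34
  343a + 49b + 7c + d = -38
Solving the system yields a = -1, b = 6, c = 1, d = 4.
So P(x) = -x^3 + 6x^2 + x + 4.
The coefficient of x^2 is 6.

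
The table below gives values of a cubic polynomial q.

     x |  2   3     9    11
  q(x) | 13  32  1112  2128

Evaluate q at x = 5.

160

Write q(x) = ax^3 + bx^2 + cx + d. Substituting each data point gives a linear system:
  8a + 4b + 2c + d = 13
  27a + 9b + 3c + d = 32
  729a + 81b + 9c + d = 1112
  1331a + 121b + 11c + d = 2128
Solving the system yields a = 2, b = -5, c = 6, d = 5.
So q(x) = 2x^3 - 5x^2 + 6x + 5.
Then q(5) = 160.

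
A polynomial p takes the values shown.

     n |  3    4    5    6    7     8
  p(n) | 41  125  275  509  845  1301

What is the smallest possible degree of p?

3

Forward differences of the values at n = 3, 4, 5, 6, 7, 8:
  p  : 41  125  275  509  845  1301
  Δ  : 84  150  234  336  456
  Δ^2: 66  84  102  120
  Δ^3: 18  18  18
  Δ^4: 0  0
  Δ^5: 0
The third differences are constant (18) and nonzero, while all higher differences vanish, so the minimal degree is 3.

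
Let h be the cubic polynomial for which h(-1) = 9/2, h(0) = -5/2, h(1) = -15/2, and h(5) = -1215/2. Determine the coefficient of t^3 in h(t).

-5

Write h(t) = at^3 + bt^2 + ct + d. Substituting each data point gives a linear system:
  -a + b - c + d = 9/2
  d = -5/2
  a + b + c + d = -15/2
  125a + 25b + 5c + d = -1215/2
Solving the system yields a = -5, b = 1, c = -1, d = -5/2.
So h(t) = -5t^3 + t^2 - t - 5/2.
The leading coefficient is -5.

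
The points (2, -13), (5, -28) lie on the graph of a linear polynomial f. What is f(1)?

-8

Using the Lagrange interpolation formula with nodes 2, 5:
  L_0(u) = (u - 5) / -3
  L_1(u) = (u - 2) / 3
Then f(u) = -13·L_0(u) - 28·L_1(u).
Expanding and collecting terms gives f(u) = -5u - 3.
Evaluating at u = 1: f(1) = -8.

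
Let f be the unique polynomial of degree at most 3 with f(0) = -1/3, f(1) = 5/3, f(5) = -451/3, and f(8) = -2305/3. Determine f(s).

Using the Lagrange interpolation formula with nodes 0, 1, 5, 8:
  L_0(s) = (s - 1)(s - 5)(s - 8) / -40
  L_1(s) = s(s - 5)(s - 8) / 28
  L_2(s) = s(s - 1)(s - 8) / -60
  L_3(s) = s(s - 1)(s - 5) / 168
Then f(s) = -1/3·L_0(s) + 5/3·L_1(s) - 451/3·L_2(s) - 2305/3·L_3(s).
Expanding and collecting terms gives f(s) = -2s³ + 4s² - 1/3.
Check: f(1) = 5/3. ✓

f(s) = -2s^3 + 4s^2 - 1/3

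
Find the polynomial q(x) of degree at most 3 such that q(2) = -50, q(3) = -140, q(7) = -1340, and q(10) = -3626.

Using the Lagrange interpolation formula with nodes 2, 3, 7, 10:
  L_0(x) = (x - 3)(x - 7)(x - 10) / -40
  L_1(x) = (x - 2)(x - 7)(x - 10) / 28
  L_2(x) = (x - 2)(x - 3)(x - 10) / -60
  L_3(x) = (x - 2)(x - 3)(x - 7) / 168
Then q(x) = -50·L_0(x) - 140·L_1(x) - 1340·L_2(x) - 3626·L_3(x).
Expanding and collecting terms gives q(x) = -3x^3 - 6x^2 - 3x + 4.
Check: q(3) = -140. ✓

q(x) = -3x^3 - 6x^2 - 3x + 4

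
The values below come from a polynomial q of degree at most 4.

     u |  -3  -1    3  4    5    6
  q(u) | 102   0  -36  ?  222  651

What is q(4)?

The 5 known points determine the degree-4 polynomial uniquely.
Write q(u) = au^4 + bu^3 + cu^2 + du + e. Substituting each data point gives a linear system:
  81a - 27b + 9c - 3d + e = 102
  a - b + c - d + e = 0
  81a + 27b + 9c + 3d + e = -36
  625a + 125b + 25c + 5d + e = 222
  1296a + 216b + 36c + 6d + e = 651
Solving the system yields a = 1, b = -2, c = -5, d = -5, e = -3.
So q(u) = u⁴ - 2u³ - 5u² - 5u - 3.
Then q(4) = 25.

25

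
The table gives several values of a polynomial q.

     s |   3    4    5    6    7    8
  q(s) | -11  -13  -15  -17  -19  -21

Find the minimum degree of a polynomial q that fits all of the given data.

Forward differences of the values at s = 3, 4, 5, 6, 7, 8:
  q  : -11  -13  -15  -17  -19  -21
  Δ  : -2  -2  -2  -2  -2
  Δ^2: 0  0  0  0
  Δ^3: 0  0  0
  Δ^4: 0  0
  Δ^5: 0
The first differences are constant (-2) and nonzero, while all higher differences vanish, so the minimal degree is 1.

1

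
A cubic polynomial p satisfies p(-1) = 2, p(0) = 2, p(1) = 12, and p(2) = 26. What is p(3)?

38

Using the Lagrange interpolation formula with nodes -1, 0, 1, 2:
  L_0(x) = x(x - 1)(x - 2) / -6
  L_1(x) = (x + 1)(x - 1)(x - 2) / 2
  L_2(x) = (x + 1)x(x - 2) / -2
  L_3(x) = (x + 1)x(x - 1) / 6
Then p(x) = 2·L_0(x) + 2·L_1(x) + 12·L_2(x) + 26·L_3(x).
Expanding and collecting terms gives p(x) = -x^3 + 5x^2 + 6x + 2.
Evaluating at x = 3: p(3) = 38.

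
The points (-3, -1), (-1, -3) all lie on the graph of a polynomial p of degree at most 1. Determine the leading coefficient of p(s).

Write p(s) = as + b. Substituting each data point gives a linear system:
  -3a + b = -1
  -a + b = -3
Solving the system yields a = -1, b = -4.
So p(s) = -s - 4.
The leading coefficient is -1.

-1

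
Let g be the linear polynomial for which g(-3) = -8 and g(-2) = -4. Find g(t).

g(t) = 4t + 4

Write g(t) = at + b. Substituting each data point gives a linear system:
  -3a + b = -8
  -2a + b = -4
Solving the system yields a = 4, b = 4.
So g(t) = 4t + 4.
Check: g(-2) = -4. ✓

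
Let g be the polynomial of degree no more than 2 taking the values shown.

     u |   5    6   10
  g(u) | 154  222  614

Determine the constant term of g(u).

Write g(u) = au^2 + bu + c. Substituting each data point gives a linear system:
  25a + 5b + c = 154
  36a + 6b + c = 222
  100a + 10b + c = 614
Solving the system yields a = 6, b = 2, c = -6.
So g(u) = 6u^2 + 2u - 6.
The constant term is -6.

-6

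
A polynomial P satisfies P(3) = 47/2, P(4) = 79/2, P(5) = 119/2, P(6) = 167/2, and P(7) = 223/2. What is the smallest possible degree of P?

Forward differences of the values at t = 3, 4, 5, 6, 7:
  P  : 47/2  79/2  119/2  167/2  223/2
  Δ  : 16  20  24  28
  Δ^2: 4  4  4
  Δ^3: 0  0
  Δ^4: 0
The second differences are constant (4) and nonzero, while all higher differences vanish, so the minimal degree is 2.

2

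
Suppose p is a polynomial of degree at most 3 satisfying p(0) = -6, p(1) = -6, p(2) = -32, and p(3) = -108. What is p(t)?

Write p(t) = at^3 + bt^2 + ct + d. Substituting each data point gives a linear system:
  d = -6
  a + b + c + d = -6
  8a + 4b + 2c + d = -32
  27a + 9b + 3c + d = -108
Solving the system yields a = -4, b = -1, c = 5, d = -6.
So p(t) = -4t^3 - t^2 + 5t - 6.
Check: p(1) = -6. ✓

p(t) = -4t^3 - t^2 + 5t - 6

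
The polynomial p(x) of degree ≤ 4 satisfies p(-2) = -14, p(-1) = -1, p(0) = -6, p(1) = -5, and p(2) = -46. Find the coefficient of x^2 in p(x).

6

Write p(x) = ax^4 + bx^3 + cx^2 + dx + e. Substituting each data point gives a linear system:
  16a - 8b + 4c - 2d + e = -14
  a - b + c - d + e = -1
  e = -6
  a + b + c + d + e = -5
  16a + 8b + 4c + 2d + e = -46
Solving the system yields a = -3, b = -2, c = 6, d = 0, e = -6.
So p(x) = -3x^4 - 2x^3 + 6x^2 - 6.
The coefficient of x^2 is 6.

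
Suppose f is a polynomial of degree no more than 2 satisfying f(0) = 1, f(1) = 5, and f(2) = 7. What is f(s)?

Using the Lagrange interpolation formula with nodes 0, 1, 2:
  L_0(s) = (s - 1)(s - 2) / 2
  L_1(s) = s(s - 2) / -1
  L_2(s) = s(s - 1) / 2
Then f(s) = 1·L_0(s) + 5·L_1(s) + 7·L_2(s).
Expanding and collecting terms gives f(s) = -s^2 + 5s + 1.
Check: f(2) = 7. ✓

f(s) = -s^2 + 5s + 1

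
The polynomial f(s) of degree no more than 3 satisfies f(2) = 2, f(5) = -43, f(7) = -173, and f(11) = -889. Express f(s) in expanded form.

f(s) = -s^3 + 4s^2 - 4s + 2

Write f(s) = as^3 + bs^2 + cs + d. Substituting each data point gives a linear system:
  8a + 4b + 2c + d = 2
  125a + 25b + 5c + d = -43
  343a + 49b + 7c + d = -173
  1331a + 121b + 11c + d = -889
Solving the system yields a = -1, b = 4, c = -4, d = 2.
So f(s) = -s^3 + 4s^2 - 4s + 2.
Check: f(11) = -889. ✓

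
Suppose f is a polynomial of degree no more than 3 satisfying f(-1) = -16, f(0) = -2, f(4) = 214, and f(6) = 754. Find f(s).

Using the Lagrange interpolation formula with nodes -1, 0, 4, 6:
  L_0(s) = s(s - 4)(s - 6) / -35
  L_1(s) = (s + 1)(s - 4)(s - 6) / 24
  L_2(s) = (s + 1)s(s - 6) / -40
  L_3(s) = (s + 1)s(s - 4) / 84
Then f(s) = -16·L_0(s) - 2·L_1(s) + 214·L_2(s) + 754·L_3(s).
Expanding and collecting terms gives f(s) = 4s³ - 4s² + 6s - 2.
Check: f(6) = 754. ✓

f(s) = 4s^3 - 4s^2 + 6s - 2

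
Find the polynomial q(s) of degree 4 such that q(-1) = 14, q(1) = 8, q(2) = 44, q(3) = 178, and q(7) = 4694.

q(s) = 2s^4 - s^3 + 5s^2 - 2s + 4

Using the Lagrange interpolation formula with nodes -1, 1, 2, 3, 7:
  L_0(s) = (s - 1)(s - 2)(s - 3)(s - 7) / 192
  L_1(s) = (s + 1)(s - 2)(s - 3)(s - 7) / -24
  L_2(s) = (s + 1)(s - 1)(s - 3)(s - 7) / 15
  L_3(s) = (s + 1)(s - 1)(s - 2)(s - 7) / -32
  L_4(s) = (s + 1)(s - 1)(s - 2)(s - 3) / 960
Then q(s) = 14·L_0(s) + 8·L_1(s) + 44·L_2(s) + 178·L_3(s) + 4694·L_4(s).
Expanding and collecting terms gives q(s) = 2s^4 - s^3 + 5s^2 - 2s + 4.
Check: q(7) = 4694. ✓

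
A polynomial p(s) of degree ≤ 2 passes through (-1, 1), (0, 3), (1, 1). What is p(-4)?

-29

Write p(s) = as^2 + bs + c. Substituting each data point gives a linear system:
  a - b + c = 1
  c = 3
  a + b + c = 1
Solving the system yields a = -2, b = 0, c = 3.
So p(s) = -2s^2 + 3.
Then p(-4) = -29.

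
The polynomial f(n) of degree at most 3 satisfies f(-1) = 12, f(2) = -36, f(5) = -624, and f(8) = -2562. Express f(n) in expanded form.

Write f(n) = an^3 + bn^2 + cn + d. Substituting each data point gives a linear system:
  -a + b - c + d = 12
  8a + 4b + 2c + d = -36
  125a + 25b + 5c + d = -624
  512a + 64b + 8c + d = -2562
Solving the system yields a = -5, b = 0, c = -1, d = 6.
So f(n) = -5n^3 - n + 6.
Check: f(-1) = 12. ✓

f(n) = -5n^3 - n + 6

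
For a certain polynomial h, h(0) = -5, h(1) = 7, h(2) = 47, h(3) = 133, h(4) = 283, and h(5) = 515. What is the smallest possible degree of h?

Forward differences of the values at n = 0, 1, 2, 3, 4, 5:
  h  : -5  7  47  133  283  515
  Δ  : 12  40  86  150  232
  Δ^2: 28  46  64  82
  Δ^3: 18  18  18
  Δ^4: 0  0
  Δ^5: 0
The third differences are constant (18) and nonzero, while all higher differences vanish, so the minimal degree is 3.

3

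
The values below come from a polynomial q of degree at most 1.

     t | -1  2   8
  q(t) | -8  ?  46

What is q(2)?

10

The 2 known points determine the degree-1 polynomial uniquely.
Write q(t) = at + b. Substituting each data point gives a linear system:
  -a + b = -8
  8a + b = 46
Solving the system yields a = 6, b = -2.
So q(t) = 6t - 2.
Then q(2) = 10.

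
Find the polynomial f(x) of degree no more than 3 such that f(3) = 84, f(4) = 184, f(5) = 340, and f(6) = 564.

Write f(x) = ax^3 + bx^2 + cx + d. Substituting each data point gives a linear system:
  27a + 9b + 3c + d = 84
  64a + 16b + 4c + d = 184
  125a + 25b + 5c + d = 340
  216a + 36b + 6c + d = 564
Solving the system yields a = 2, b = 4, c = -2, d = 0.
So f(x) = 2x^3 + 4x^2 - 2x.
Check: f(3) = 84. ✓

f(x) = 2x^3 + 4x^2 - 2x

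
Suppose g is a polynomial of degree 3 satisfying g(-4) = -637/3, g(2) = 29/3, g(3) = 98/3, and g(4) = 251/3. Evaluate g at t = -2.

Write g(t) = at^3 + bt^2 + ct + d. Substituting each data point gives a linear system:
  -64a + 16b - 4c + d = -637/3
  8a + 4b + 2c + d = 29/3
  27a + 9b + 3c + d = 98/3
  64a + 16b + 4c + d = 251/3
Solving the system yields a = 2, b = -4, c = 5, d = -1/3.
So g(t) = 2t^3 - 4t^2 + 5t - 1/3.
Then g(-2) = -127/3.

-127/3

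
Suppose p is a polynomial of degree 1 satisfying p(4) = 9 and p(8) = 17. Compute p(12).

25

Using the Lagrange interpolation formula with nodes 4, 8:
  L_0(t) = (t - 8) / -4
  L_1(t) = (t - 4) / 4
Then p(t) = 9·L_0(t) + 17·L_1(t).
Expanding and collecting terms gives p(t) = 2t + 1.
Evaluating at t = 12: p(12) = 25.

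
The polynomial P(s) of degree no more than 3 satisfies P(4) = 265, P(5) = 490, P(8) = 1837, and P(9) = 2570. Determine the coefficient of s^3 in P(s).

3

Write P(s) = as^3 + bs^2 + cs + d. Substituting each data point gives a linear system:
  64a + 16b + 4c + d = 265
  125a + 25b + 5c + d = 490
  512a + 64b + 8c + d = 1837
  729a + 81b + 9c + d = 2570
Solving the system yields a = 3, b = 5, c = -3, d = 5.
So P(s) = 3s^3 + 5s^2 - 3s + 5.
The leading coefficient is 3.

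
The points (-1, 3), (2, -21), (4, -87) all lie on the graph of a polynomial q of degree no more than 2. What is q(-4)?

-63

Using the Lagrange interpolation formula with nodes -1, 2, 4:
  L_0(s) = (s - 2)(s - 4) / 15
  L_1(s) = (s + 1)(s - 4) / -6
  L_2(s) = (s + 1)(s - 2) / 10
Then q(s) = 3·L_0(s) - 21·L_1(s) - 87·L_2(s).
Expanding and collecting terms gives q(s) = -5s^2 - 3s + 5.
Evaluating at s = -4: q(-4) = -63.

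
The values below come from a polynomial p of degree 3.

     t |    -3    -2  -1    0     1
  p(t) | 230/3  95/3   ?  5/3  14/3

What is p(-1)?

The 4 known points determine the degree-3 polynomial uniquely.
Write p(t) = at^3 + bt^2 + ct + d. Substituting each data point gives a linear system:
  -27a + 9b - 3c + d = 230/3
  -8a + 4b - 2c + d = 95/3
  d = 5/3
  a + b + c + d = 14/3
Solving the system yields a = -1, b = 5, c = -1, d = 5/3.
So p(t) = -t^3 + 5t^2 - t + 5/3.
Then p(-1) = 26/3.

26/3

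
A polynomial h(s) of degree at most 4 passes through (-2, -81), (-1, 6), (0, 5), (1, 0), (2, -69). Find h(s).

Using the Lagrange interpolation formula with nodes -2, -1, 0, 1, 2:
  L_0(s) = (s + 1)s(s - 1)(s - 2) / 24
  L_1(s) = (s + 2)s(s - 1)(s - 2) / -6
  L_2(s) = (s + 2)(s + 1)(s - 1)(s - 2) / 4
  L_3(s) = (s + 2)(s + 1)s(s - 2) / -6
  L_4(s) = (s + 2)(s + 1)s(s - 1) / 24
Then h(s) = -81·L_0(s) + 6·L_1(s) + 5·L_2(s) + 0·L_3(s) - 69·L_4(s).
Expanding and collecting terms gives h(s) = -6s^4 + 2s^3 + 4s^2 - 5s + 5.
Check: h(-1) = 6. ✓

h(s) = -6s^4 + 2s^3 + 4s^2 - 5s + 5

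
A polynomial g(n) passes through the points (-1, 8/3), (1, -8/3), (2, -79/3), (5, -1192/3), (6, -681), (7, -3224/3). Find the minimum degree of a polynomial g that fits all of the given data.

Divided differences on the nodes -1, 1, 2, 5, 6, 7:
  order 0: 8/3  -8/3  -79/3  -1192/3  -681  -3224/3
  order 1: -8/3  -71/3  -371/3  -851/3  -1181/3
  order 2: -7  -25  -40  -55
  order 3: -3  -3  -3
  order 4: 0  0
  order 5: 0
The order-3 divided differences are all -3 (nonzero) and every higher order vanishes, so the data lies on a polynomial of degree exactly 3.

3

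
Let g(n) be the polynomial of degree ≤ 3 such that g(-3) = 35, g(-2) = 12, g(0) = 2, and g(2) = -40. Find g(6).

Write g(n) = an^3 + bn^2 + cn + d. Substituting each data point gives a linear system:
  -27a + 9b - 3c + d = 35
  -8a + 4b - 2c + d = 12
  d = 2
  8a + 4b + 2c + d = -40
Solving the system yields a = -2, b = -4, c = -5, d = 2.
So g(n) = -2n^3 - 4n^2 - 5n + 2.
Then g(6) = -604.

-604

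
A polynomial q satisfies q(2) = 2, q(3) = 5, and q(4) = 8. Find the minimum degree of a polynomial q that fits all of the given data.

Forward differences of the values at s = 2, 3, 4:
  q  : 2  5  8
  Δ  : 3  3
  Δ^2: 0
The first differences are constant (3) and nonzero, while all higher differences vanish, so the minimal degree is 1.

1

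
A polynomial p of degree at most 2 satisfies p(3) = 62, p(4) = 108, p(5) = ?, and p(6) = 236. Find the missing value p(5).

On equispaced nodes a degree-2 polynomial has vanishing third forward difference, so
  - p(3) + 3·p(4) - 3·p(5) + p(6) = 0.
Substituting the known values and solving for p(5):
  -3·p(5) = -498
  p(5) = 166.

166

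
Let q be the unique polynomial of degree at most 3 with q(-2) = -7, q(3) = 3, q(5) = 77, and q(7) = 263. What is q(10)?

Using the Lagrange interpolation formula with nodes -2, 3, 5, 7:
  L_0(x) = (x - 3)(x - 5)(x - 7) / -315
  L_1(x) = (x + 2)(x - 5)(x - 7) / 40
  L_2(x) = (x + 2)(x - 3)(x - 7) / -28
  L_3(x) = (x + 2)(x - 3)(x - 5) / 72
Then q(x) = -7·L_0(x) + 3·L_1(x) + 77·L_2(x) + 263·L_3(x).
Expanding and collecting terms gives q(x) = x^3 - x^2 - 4x - 3.
Evaluating at x = 10: q(10) = 857.

857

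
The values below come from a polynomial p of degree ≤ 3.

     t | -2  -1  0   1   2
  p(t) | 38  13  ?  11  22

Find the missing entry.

6

On equispaced nodes a degree-3 polynomial has vanishing fourth forward difference, so
  p(-2) - 4·p(-1) + 6·p(0) - 4·p(1) + p(2) = 0.
Substituting the known values and solving for p(0):
  6·p(0) = 36
  p(0) = 6.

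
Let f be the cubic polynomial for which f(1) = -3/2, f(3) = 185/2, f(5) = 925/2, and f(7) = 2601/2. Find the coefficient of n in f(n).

1

Write f(n) = an^3 + bn^2 + cn + d. Substituting each data point gives a linear system:
  a + b + c + d = -3/2
  27a + 9b + 3c + d = 185/2
  125a + 25b + 5c + d = 925/2
  343a + 49b + 7c + d = 2601/2
Solving the system yields a = 4, b = -3/2, c = 1, d = -5.
So f(n) = 4n^3 - (3/2)n^2 + n - 5.
The coefficient of n is 1.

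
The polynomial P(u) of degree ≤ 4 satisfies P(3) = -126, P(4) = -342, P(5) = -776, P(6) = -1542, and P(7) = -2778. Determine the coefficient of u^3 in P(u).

Write P(u) = au^4 + bu^3 + cu^2 + du + e. Substituting each data point gives a linear system:
  81a + 27b + 9c + 3d + e = -126
  256a + 64b + 16c + 4d + e = -342
  625a + 125b + 25c + 5d + e = -776
  1296a + 216b + 36c + 6d + e = -1542
  2401a + 343b + 49c + 7d + e = -2778
Solving the system yields a = -1, b = -1, c = 0, d = -4, e = -6.
So P(u) = -u^4 - u^3 - 4u - 6.
The coefficient of u^3 is -1.

-1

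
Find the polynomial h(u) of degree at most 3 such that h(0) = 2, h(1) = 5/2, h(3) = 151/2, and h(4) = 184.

Write h(u) = au^3 + bu^2 + cu + d. Substituting each data point gives a linear system:
  d = 2
  a + b + c + d = 5/2
  27a + 9b + 3c + d = 151/2
  64a + 16b + 4c + d = 184
Solving the system yields a = 3, b = 0, c = -5/2, d = 2.
So h(u) = 3u³ - (5/2)u + 2.
Check: h(0) = 2. ✓

h(u) = 3u^3 - (5/2)u + 2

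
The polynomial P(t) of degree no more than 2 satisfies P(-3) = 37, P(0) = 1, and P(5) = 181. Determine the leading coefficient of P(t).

6

Write P(t) = at^2 + bt + c. Substituting each data point gives a linear system:
  9a - 3b + c = 37
  c = 1
  25a + 5b + c = 181
Solving the system yields a = 6, b = 6, c = 1.
So P(t) = 6t² + 6t + 1.
The leading coefficient is 6.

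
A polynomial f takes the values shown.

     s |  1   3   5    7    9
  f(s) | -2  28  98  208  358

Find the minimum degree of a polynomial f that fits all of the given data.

Forward differences of the values at s = 1, 3, 5, 7, 9:
  f  : -2  28  98  208  358
  Δ  : 30  70  110  150
  Δ^2: 40  40  40
  Δ^3: 0  0
  Δ^4: 0
The second differences are constant (40) and nonzero, while all higher differences vanish, so the minimal degree is 2.

2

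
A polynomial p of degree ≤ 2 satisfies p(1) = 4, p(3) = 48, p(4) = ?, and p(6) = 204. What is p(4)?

The 3 known points determine the degree-2 polynomial uniquely.
Write p(s) = as^2 + bs + c. Substituting each data point gives a linear system:
  a + b + c = 4
  9a + 3b + c = 48
  36a + 6b + c = 204
Solving the system yields a = 6, b = -2, c = 0.
So p(s) = 6s^2 - 2s.
Then p(4) = 88.

88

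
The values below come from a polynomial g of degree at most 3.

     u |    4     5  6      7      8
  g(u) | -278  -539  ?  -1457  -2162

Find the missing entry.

-924

The 4 known points determine the degree-3 polynomial uniquely.
Write g(u) = au^3 + bu^2 + cu + d. Substituting each data point gives a linear system:
  64a + 16b + 4c + d = -278
  125a + 25b + 5c + d = -539
  343a + 49b + 7c + d = -1457
  512a + 64b + 8c + d = -2162
Solving the system yields a = -4, b = -2, c = 1, d = 6.
So g(u) = -4u³ - 2u² + u + 6.
Then g(6) = -924.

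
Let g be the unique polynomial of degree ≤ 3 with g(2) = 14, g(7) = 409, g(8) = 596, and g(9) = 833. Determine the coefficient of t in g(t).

3

Write g(t) = at^3 + bt^2 + ct + d. Substituting each data point gives a linear system:
  8a + 4b + 2c + d = 14
  343a + 49b + 7c + d = 409
  512a + 64b + 8c + d = 596
  729a + 81b + 9c + d = 833
Solving the system yields a = 1, b = 1, c = 3, d = -4.
So g(t) = t^3 + t^2 + 3t - 4.
The coefficient of t is 3.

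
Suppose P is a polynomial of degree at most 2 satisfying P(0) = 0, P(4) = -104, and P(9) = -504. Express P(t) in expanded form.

Write P(t) = at^2 + bt + c. Substituting each data point gives a linear system:
  c = 0
  16a + 4b + c = -104
  81a + 9b + c = -504
Solving the system yields a = -6, b = -2, c = 0.
So P(t) = -6t² - 2t.
Check: P(9) = -504. ✓

P(t) = -6t^2 - 2t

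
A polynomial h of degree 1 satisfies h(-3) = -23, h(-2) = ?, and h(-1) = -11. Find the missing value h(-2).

-17

On equispaced nodes a degree-1 polynomial has vanishing second forward difference, so
  h(-3) - 2·h(-2) + h(-1) = 0.
Substituting the known values and solving for h(-2):
  -2·h(-2) = 34
  h(-2) = -17.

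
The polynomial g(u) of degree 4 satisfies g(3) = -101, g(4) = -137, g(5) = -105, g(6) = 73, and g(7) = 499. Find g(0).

Write g(u) = au^4 + bu^3 + cu^2 + du + e. Substituting each data point gives a linear system:
  81a + 27b + 9c + 3d + e = -101
  256a + 64b + 16c + 4d + e = -137
  625a + 125b + 25c + 5d + e = -105
  1296a + 216b + 36c + 6d + e = 73
  2401a + 343b + 49c + 7d + e = 499
Solving the system yields a = 1, b = -5, c = -3, d = -5, e = -5.
So g(u) = u⁴ - 5u³ - 3u² - 5u - 5.
Then g(0) = -5.

-5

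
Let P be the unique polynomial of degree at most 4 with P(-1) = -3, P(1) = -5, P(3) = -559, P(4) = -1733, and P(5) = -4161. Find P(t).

P(t) = -6t^4 - 4t^3 + 3t^2 + 3t - 1

Write P(t) = at^4 + bt^3 + ct^2 + dt + e. Substituting each data point gives a linear system:
  a - b + c - d + e = -3
  a + b + c + d + e = -5
  81a + 27b + 9c + 3d + e = -559
  256a + 64b + 16c + 4d + e = -1733
  625a + 125b + 25c + 5d + e = -4161
Solving the system yields a = -6, b = -4, c = 3, d = 3, e = -1.
So P(t) = -6t^4 - 4t^3 + 3t^2 + 3t - 1.
Check: P(3) = -559. ✓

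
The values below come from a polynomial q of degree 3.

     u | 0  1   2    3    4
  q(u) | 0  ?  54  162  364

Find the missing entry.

The 4 known points determine the degree-3 polynomial uniquely.
Write q(u) = au^3 + bu^2 + cu + d. Substituting each data point gives a linear system:
  d = 0
  8a + 4b + 2c + d = 54
  27a + 9b + 3c + d = 162
  64a + 16b + 4c + d = 364
Solving the system yields a = 5, b = 2, c = 3, d = 0.
So q(u) = 5u³ + 2u² + 3u.
Then q(1) = 10.

10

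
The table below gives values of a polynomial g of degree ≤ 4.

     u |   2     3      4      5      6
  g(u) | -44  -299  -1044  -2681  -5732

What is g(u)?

Write g(u) = au^4 + bu^3 + cu^2 + du + e. Substituting each data point gives a linear system:
  16a + 8b + 4c + 2d + e = -44
  81a + 27b + 9c + 3d + e = -299
  256a + 64b + 16c + 4d + e = -1044
  625a + 125b + 25c + 5d + e = -2681
  1296a + 216b + 36c + 6d + e = -5732
Solving the system yields a = -5, b = 3, c = 3, d = -2, e = 4.
So g(u) = -5u⁴ + 3u³ + 3u² - 2u + 4.
Check: g(3) = -299. ✓

g(u) = -5u^4 + 3u^3 + 3u^2 - 2u + 4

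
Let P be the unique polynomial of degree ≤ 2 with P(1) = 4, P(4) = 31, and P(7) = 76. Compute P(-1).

Write P(n) = an^2 + bn + c. Substituting each data point gives a linear system:
  a + b + c = 4
  16a + 4b + c = 31
  49a + 7b + c = 76
Solving the system yields a = 1, b = 4, c = -1.
So P(n) = n^2 + 4n - 1.
Then P(-1) = -4.

-4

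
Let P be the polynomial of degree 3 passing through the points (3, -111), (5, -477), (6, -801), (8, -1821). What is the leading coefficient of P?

Write P(n) = an^3 + bn^2 + cn + d. Substituting each data point gives a linear system:
  27a + 9b + 3c + d = -111
  125a + 25b + 5c + d = -477
  216a + 36b + 6c + d = -801
  512a + 64b + 8c + d = -1821
Solving the system yields a = -3, b = -5, c = 4, d = 3.
So P(n) = -3n³ - 5n² + 4n + 3.
The leading coefficient is -3.

-3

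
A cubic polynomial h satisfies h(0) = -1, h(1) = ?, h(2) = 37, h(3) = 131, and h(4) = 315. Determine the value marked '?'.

3

The 4 known points determine the degree-3 polynomial uniquely.
Write h(u) = au^3 + bu^2 + cu + d. Substituting each data point gives a linear system:
  d = -1
  8a + 4b + 2c + d = 37
  27a + 9b + 3c + d = 131
  64a + 16b + 4c + d = 315
Solving the system yields a = 5, b = 0, c = -1, d = -1.
So h(u) = 5u^3 - u - 1.
Then h(1) = 3.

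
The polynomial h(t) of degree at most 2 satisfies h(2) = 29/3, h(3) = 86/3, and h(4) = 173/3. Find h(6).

Forward differences of the values at t = 2, 3, 4:
  h  : 29/3  86/3  173/3
  Δ  : 19  29
  Δ^2: 10
The second differences are constant, confirming degree 2.
Interpolating (Newton forward form) and evaluating at t = 6 gives h(6) = 437/3.

437/3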